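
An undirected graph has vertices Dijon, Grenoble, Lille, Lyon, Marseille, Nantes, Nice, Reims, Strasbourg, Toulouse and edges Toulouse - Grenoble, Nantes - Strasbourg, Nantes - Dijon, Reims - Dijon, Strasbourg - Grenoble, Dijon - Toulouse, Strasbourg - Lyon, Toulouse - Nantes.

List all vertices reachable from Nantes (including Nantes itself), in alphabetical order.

Start at Nantes.
Its neighbours: Dijon, Strasbourg, Toulouse.
Then their neighbours: Grenoble, Lyon, Reims.
Nothing further is reachable.

Dijon, Grenoble, Lyon, Nantes, Reims, Strasbourg, Toulouse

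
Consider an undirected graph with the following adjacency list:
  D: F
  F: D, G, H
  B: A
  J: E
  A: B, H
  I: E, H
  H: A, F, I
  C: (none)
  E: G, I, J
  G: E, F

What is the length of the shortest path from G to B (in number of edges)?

Distance 0: G.
Distance 1: E, F.
Distance 2: D, H, I, J.
Distance 3: A.
Distance 4: B — contains B.

4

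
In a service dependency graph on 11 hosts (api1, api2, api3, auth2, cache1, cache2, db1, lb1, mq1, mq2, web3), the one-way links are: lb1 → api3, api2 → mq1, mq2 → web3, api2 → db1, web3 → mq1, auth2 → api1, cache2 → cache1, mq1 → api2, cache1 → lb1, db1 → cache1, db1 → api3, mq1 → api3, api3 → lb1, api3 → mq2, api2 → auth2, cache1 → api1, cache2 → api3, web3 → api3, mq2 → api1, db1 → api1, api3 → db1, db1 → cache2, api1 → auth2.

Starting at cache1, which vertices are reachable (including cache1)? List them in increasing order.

Start at cache1.
Its neighbours: api1, lb1.
Then their neighbours: api3, auth2.
Then next layer: db1, mq2.
Then next layer: cache2, web3.
Then next layer: mq1.
Then next layer: api2.
Every vertex is now reached.

api1, api2, api3, auth2, cache1, cache2, db1, lb1, mq1, mq2, web3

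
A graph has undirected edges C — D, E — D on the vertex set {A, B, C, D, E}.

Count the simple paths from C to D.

1

C–D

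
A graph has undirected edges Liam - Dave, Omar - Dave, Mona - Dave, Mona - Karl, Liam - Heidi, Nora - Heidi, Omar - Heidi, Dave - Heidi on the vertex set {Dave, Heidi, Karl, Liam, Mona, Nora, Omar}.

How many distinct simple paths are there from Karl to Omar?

Karl–Mona–Dave–Heidi–Omar
Karl–Mona–Dave–Liam–Heidi–Omar
Karl–Mona–Dave–Omar

3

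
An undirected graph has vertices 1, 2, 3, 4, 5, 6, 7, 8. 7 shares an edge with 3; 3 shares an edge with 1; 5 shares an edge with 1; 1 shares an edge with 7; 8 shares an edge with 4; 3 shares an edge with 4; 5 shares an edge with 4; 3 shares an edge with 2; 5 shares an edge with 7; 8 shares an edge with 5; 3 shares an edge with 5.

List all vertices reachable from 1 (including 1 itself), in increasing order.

1, 2, 3, 4, 5, 7, 8

Start at 1.
Its neighbours: 3, 5, 7.
Then their neighbours: 2, 4, 8.
Nothing further is reachable.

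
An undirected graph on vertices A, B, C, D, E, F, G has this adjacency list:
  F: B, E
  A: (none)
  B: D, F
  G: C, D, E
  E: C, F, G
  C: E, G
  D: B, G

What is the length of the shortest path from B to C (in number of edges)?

3

Distance 0: B.
Distance 1: D, F.
Distance 2: E, G.
Distance 3: C — contains C.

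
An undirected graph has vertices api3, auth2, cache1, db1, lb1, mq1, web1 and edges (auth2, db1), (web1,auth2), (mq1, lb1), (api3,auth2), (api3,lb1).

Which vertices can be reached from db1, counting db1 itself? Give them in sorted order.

api3, auth2, db1, lb1, mq1, web1

Start at db1.
Its neighbours: auth2.
Then their neighbours: api3, web1.
Then next layer: lb1.
Then next layer: mq1.
Nothing further is reachable.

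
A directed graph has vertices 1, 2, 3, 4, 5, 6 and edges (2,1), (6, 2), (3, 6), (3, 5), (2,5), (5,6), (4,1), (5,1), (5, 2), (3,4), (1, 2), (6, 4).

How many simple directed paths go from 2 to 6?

2→5→6

1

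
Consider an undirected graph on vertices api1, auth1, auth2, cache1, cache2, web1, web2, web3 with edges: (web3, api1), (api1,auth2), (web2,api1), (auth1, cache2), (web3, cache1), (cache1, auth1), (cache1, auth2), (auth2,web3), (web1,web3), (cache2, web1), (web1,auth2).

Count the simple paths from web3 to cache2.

8

web3–api1–auth2–cache1–auth1–cache2
web3–api1–auth2–web1–cache2
web3–auth2–cache1–auth1–cache2
web3–auth2–web1–cache2
web3–cache1–auth1–cache2
web3–cache1–auth2–web1–cache2
web3–web1–auth2–cache1–auth1–cache2
web3–web1–cache2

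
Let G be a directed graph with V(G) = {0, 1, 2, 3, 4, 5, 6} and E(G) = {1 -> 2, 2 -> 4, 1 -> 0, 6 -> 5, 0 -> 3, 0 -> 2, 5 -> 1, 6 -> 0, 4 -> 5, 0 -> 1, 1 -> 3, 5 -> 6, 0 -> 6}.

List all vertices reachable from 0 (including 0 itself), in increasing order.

Start at 0.
Its neighbours: 1, 2, 3, 6.
Then their neighbours: 4, 5.
Every vertex is now reached.

0, 1, 2, 3, 4, 5, 6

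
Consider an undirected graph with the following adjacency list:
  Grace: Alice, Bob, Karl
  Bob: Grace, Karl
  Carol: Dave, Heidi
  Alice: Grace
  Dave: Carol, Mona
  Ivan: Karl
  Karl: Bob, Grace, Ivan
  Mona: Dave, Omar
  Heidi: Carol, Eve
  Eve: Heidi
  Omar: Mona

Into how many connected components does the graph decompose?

From Alice: component {Alice, Bob, Grace, Ivan, Karl}.
From Carol: component {Carol, Dave, Eve, Heidi, Mona, Omar}.
That's 2 components.

2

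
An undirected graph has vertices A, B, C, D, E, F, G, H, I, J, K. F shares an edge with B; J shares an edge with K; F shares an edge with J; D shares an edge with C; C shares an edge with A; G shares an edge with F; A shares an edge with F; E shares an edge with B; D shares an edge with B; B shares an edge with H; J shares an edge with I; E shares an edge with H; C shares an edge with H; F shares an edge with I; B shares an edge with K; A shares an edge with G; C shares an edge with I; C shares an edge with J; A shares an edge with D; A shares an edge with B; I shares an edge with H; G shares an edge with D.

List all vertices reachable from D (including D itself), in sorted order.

A, B, C, D, E, F, G, H, I, J, K

Start at D.
Its neighbours: A, B, C, G.
Then their neighbours: E, F, H, I, J, K.
Every vertex is now reached.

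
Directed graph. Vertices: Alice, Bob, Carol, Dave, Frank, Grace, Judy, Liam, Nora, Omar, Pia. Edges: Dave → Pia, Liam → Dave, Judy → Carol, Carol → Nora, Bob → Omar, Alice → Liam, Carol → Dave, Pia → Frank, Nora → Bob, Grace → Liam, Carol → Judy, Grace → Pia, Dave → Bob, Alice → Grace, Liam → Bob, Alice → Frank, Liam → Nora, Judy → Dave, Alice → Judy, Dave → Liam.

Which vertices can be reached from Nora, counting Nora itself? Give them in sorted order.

Bob, Nora, Omar

Start at Nora.
Its neighbours: Bob.
Then their neighbours: Omar.
Nothing further is reachable.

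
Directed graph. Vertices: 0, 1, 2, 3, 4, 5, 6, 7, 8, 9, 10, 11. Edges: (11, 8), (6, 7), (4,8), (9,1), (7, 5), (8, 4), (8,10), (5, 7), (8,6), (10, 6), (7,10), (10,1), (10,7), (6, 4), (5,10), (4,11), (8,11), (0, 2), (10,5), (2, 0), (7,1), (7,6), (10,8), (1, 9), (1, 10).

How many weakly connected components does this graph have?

From 0: component {0, 2}.
From 1: component {1, 4, 5, 6, 7, 8, 9, 10, 11}.
From 3: component {3}.
That's 3 components.

3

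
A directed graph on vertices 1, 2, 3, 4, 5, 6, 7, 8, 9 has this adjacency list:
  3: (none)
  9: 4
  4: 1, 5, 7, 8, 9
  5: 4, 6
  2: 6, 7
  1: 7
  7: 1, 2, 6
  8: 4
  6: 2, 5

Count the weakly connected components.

2

From 1: component {1, 2, 4, 5, 6, 7, 8, 9}.
From 3: component {3}.
That's 2 components.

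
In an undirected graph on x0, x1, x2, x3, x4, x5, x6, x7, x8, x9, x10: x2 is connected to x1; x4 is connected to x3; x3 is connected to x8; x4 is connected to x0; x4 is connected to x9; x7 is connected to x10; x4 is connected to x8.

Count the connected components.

5

From x0: component {x0, x3, x4, x8, x9}.
From x1: component {x1, x2}.
From x5: component {x5}.
From x6: component {x6}.
From x7: component {x7, x10}.
That's 5 components.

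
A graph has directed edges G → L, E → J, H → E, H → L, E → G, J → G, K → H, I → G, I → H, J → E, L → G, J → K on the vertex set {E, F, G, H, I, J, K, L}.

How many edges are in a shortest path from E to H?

3

Distance 0: E.
Distance 1: G, J.
Distance 2: K, L.
Distance 3: H — contains H.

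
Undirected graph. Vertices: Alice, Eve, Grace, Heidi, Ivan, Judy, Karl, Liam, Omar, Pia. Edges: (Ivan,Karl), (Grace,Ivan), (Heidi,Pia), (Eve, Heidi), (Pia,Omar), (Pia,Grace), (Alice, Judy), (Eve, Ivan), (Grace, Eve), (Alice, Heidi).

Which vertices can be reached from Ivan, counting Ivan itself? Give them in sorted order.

Start at Ivan.
Its neighbours: Eve, Grace, Karl.
Then their neighbours: Heidi, Pia.
Then next layer: Alice, Omar.
Then next layer: Judy.
Nothing further is reachable.

Alice, Eve, Grace, Heidi, Ivan, Judy, Karl, Omar, Pia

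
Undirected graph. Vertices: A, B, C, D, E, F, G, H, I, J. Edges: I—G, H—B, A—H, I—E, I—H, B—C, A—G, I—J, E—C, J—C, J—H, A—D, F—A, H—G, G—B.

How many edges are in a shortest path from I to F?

3

Distance 0: I.
Distance 1: E, G, H, J.
Distance 2: A, B, C.
Distance 3: D, F — contains F.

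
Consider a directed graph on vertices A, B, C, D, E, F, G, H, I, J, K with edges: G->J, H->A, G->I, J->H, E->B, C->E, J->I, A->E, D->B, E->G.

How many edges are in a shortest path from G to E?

Distance 0: G.
Distance 1: I, J.
Distance 2: H.
Distance 3: A.
Distance 4: E — contains E.

4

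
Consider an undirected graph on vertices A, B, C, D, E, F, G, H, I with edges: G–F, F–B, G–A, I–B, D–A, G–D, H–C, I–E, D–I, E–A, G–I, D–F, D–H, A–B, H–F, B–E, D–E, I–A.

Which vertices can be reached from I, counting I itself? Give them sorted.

Start at I.
Its neighbours: A, B, D, E, G.
Then their neighbours: F, H.
Then next layer: C.
Every vertex is now reached.

A, B, C, D, E, F, G, H, I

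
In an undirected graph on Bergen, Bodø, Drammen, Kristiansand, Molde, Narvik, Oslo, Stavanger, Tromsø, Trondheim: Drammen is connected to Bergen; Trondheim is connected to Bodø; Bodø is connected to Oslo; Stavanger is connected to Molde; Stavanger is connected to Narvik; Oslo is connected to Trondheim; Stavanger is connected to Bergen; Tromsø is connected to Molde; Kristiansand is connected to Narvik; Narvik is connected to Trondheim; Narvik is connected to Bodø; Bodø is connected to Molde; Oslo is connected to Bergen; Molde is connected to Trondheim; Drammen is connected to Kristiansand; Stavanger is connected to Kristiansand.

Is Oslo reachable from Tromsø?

Explore from Tromsø.
Distance 1: reach Molde.
Distance 2: reach Bodø, Stavanger, Trondheim.
Distance 3: reach Bergen, Kristiansand, Narvik, Oslo.
Found Oslo.

Yes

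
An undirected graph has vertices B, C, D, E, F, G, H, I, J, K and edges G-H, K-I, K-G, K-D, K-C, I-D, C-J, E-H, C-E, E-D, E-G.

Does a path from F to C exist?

F has no edges, so nothing is reachable from it.

No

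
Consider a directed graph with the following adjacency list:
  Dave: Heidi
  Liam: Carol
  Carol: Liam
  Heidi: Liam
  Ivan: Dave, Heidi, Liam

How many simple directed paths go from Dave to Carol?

1

Dave→Heidi→Liam→Carol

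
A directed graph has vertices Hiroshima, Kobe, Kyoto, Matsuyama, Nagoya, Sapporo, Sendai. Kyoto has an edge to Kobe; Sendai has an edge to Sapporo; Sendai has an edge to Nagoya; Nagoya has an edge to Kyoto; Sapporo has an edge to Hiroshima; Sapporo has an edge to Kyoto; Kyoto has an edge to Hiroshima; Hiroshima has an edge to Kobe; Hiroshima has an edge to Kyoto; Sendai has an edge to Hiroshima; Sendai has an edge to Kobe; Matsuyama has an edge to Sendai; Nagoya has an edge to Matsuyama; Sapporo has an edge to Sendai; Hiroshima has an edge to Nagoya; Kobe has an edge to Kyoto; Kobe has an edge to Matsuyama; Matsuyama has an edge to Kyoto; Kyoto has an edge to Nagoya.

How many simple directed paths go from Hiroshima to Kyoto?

9

Hiroshima→Kobe→Kyoto
Hiroshima→Kobe→Matsuyama→Kyoto
Hiroshima→Kobe→Matsuyama→Sendai→Nagoya→Kyoto
Hiroshima→Kobe→Matsuyama→Sendai→Sapporo→Kyoto
Hiroshima→Kyoto
Hiroshima→Nagoya→Kyoto
Hiroshima→Nagoya→Matsuyama→Kyoto
Hiroshima→Nagoya→Matsuyama→Sendai→Kobe→Kyoto
Hiroshima→Nagoya→Matsuyama→Sendai→Sapporo→Kyoto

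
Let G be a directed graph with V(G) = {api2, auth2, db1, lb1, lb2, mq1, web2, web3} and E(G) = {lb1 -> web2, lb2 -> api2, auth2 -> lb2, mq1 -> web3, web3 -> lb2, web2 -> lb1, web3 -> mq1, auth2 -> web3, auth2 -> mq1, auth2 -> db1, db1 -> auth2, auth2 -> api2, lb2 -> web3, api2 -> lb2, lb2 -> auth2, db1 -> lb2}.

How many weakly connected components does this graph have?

From api2: component {api2, auth2, db1, lb2, mq1, web3}.
From lb1: component {lb1, web2}.
That's 2 components.

2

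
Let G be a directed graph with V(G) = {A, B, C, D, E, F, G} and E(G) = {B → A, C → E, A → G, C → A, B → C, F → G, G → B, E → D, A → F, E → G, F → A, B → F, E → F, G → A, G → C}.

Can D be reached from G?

Explore from G.
Distance 1: reach A, B, C.
Distance 2: reach E, F.
Distance 3: reach D.
Found D.

Yes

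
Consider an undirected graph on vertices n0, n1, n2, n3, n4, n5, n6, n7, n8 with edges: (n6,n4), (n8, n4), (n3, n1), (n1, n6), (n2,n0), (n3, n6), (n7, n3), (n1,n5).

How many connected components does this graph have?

2

From n0: component {n0, n2}.
From n1: component {n1, n3, n4, n5, n6, n7, n8}.
That's 2 components.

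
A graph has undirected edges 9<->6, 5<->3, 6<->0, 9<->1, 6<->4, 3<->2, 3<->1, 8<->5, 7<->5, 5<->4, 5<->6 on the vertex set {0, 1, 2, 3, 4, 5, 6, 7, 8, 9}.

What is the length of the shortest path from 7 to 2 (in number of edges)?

Distance 0: 7.
Distance 1: 5.
Distance 2: 3, 4, 6, 8.
Distance 3: 0, 1, 2, 9 — contains 2.

3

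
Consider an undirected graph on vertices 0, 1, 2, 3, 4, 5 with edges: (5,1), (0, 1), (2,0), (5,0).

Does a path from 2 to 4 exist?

No

Explore from 2.
Distance 1: reach 0.
Distance 2: reach 1, 5.
The search is exhausted without reaching 4; it lies in a different component.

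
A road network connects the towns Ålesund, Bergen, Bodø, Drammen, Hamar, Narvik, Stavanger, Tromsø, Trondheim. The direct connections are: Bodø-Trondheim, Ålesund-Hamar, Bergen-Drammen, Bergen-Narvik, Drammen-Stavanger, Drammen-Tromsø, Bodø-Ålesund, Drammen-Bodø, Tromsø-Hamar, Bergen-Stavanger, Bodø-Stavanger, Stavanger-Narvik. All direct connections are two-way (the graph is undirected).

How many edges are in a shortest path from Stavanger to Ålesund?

Distance 0: Stavanger.
Distance 1: Bergen, Bodø, Drammen, Narvik.
Distance 2: Ålesund, Tromsø, Trondheim — contains Ålesund.

2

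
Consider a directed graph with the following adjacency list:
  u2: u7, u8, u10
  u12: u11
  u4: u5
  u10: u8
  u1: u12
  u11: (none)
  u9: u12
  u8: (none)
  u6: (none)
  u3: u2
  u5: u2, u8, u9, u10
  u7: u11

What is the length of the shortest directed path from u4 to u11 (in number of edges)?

Distance 0: u4.
Distance 1: u5.
Distance 2: u2, u8, u9, u10.
Distance 3: u7, u12.
Distance 4: u11 — contains u11.

4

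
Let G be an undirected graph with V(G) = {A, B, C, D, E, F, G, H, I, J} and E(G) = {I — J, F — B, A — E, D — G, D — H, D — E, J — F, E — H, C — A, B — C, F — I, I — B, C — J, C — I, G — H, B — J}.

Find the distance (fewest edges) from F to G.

Distance 0: F.
Distance 1: B, I, J.
Distance 2: C.
Distance 3: A.
Distance 4: E.
Distance 5: D, H.
Distance 6: G — contains G.

6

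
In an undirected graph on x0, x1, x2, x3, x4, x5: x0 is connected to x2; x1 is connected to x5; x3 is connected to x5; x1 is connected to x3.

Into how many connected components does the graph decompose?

From x0: component {x0, x2}.
From x1: component {x1, x3, x5}.
From x4: component {x4}.
That's 3 components.

3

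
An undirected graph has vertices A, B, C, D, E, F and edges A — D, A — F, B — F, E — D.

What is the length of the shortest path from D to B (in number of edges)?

Distance 0: D.
Distance 1: A, E.
Distance 2: F.
Distance 3: B — contains B.

3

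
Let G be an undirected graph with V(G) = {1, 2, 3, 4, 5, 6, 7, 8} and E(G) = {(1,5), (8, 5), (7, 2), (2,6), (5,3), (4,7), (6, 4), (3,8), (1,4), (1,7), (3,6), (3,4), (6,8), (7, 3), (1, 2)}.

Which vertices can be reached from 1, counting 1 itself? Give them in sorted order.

1, 2, 3, 4, 5, 6, 7, 8

Start at 1.
Its neighbours: 2, 4, 5, 7.
Then their neighbours: 3, 6, 8.
Every vertex is now reached.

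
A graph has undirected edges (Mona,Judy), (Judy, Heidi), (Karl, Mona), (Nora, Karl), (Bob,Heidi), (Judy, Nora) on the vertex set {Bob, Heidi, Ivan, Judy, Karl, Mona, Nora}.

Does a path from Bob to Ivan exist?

No

Explore from Bob.
Distance 1: reach Heidi.
Distance 2: reach Judy.
Distance 3: reach Mona, Nora.
Distance 4: reach Karl.
The search is exhausted without reaching Ivan; it lies in a different component.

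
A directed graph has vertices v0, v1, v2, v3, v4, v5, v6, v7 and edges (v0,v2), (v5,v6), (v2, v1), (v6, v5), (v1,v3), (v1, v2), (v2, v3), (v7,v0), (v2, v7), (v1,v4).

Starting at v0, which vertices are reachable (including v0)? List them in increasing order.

Start at v0.
Its neighbours: v2.
Then their neighbours: v1, v3, v7.
Then next layer: v4.
Nothing further is reachable.

v0, v1, v2, v3, v4, v7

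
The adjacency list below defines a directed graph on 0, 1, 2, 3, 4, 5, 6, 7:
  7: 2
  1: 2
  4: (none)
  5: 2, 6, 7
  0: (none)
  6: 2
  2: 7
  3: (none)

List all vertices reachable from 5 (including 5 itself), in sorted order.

2, 5, 6, 7

Start at 5.
Its neighbours: 2, 6, 7.
Nothing further is reachable.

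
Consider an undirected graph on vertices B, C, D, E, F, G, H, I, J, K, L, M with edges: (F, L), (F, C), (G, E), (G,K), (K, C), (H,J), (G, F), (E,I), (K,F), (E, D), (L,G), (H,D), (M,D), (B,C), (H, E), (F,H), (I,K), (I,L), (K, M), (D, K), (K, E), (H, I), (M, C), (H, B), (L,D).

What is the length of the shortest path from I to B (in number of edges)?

Distance 0: I.
Distance 1: E, H, K, L.
Distance 2: B, C, D, F, G, J, M — contains B.

2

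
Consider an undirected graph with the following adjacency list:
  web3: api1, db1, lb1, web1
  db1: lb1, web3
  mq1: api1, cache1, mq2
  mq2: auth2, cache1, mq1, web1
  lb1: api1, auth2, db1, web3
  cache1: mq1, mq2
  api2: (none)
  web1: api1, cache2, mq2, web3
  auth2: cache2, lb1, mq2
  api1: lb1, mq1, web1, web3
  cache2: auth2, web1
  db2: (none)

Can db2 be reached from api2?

No

api2 has no edges, so nothing is reachable from it.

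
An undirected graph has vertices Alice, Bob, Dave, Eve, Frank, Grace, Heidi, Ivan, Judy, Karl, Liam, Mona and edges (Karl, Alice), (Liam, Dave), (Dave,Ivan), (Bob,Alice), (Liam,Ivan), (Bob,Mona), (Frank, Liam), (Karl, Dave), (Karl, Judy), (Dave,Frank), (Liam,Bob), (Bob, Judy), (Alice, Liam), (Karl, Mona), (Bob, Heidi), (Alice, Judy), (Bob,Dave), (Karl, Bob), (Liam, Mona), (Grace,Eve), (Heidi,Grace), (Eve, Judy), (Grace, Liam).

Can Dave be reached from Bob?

Explore from Bob.
Distance 1: reach Alice, Dave, Heidi, Judy, Karl, Liam, Mona.
Found Dave.

Yes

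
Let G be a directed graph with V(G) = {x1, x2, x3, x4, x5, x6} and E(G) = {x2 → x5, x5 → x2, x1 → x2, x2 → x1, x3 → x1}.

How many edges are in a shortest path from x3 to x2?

Distance 0: x3.
Distance 1: x1.
Distance 2: x2 — contains x2.

2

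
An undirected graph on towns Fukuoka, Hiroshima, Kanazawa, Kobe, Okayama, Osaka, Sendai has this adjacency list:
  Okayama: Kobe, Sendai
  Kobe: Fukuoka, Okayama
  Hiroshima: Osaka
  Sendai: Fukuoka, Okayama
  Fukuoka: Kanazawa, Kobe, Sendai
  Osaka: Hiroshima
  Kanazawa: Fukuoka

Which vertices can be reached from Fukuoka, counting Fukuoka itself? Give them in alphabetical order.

Fukuoka, Kanazawa, Kobe, Okayama, Sendai

Start at Fukuoka.
Its neighbours: Kanazawa, Kobe, Sendai.
Then their neighbours: Okayama.
Nothing further is reachable.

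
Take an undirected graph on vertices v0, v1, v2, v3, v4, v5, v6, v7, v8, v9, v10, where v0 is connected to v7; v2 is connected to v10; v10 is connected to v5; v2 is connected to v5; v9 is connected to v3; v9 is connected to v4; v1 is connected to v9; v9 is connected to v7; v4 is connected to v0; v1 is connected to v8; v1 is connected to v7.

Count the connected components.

3

From v0: component {v0, v1, v3, v4, v7, v8, v9}.
From v2: component {v2, v5, v10}.
From v6: component {v6}.
That's 3 components.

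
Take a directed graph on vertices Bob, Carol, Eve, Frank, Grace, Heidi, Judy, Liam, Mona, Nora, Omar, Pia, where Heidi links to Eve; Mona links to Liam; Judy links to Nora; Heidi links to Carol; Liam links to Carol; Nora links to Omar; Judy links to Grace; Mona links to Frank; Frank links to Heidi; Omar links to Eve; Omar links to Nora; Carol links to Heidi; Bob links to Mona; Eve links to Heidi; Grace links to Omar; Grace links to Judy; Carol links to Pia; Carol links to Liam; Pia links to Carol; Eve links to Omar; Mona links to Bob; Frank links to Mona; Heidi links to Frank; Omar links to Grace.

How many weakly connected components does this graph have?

1

From Bob: component {Bob, Carol, Eve, Frank, Grace, Heidi, Judy, Liam, Mona, Nora, Omar, Pia}.
That's 1 component.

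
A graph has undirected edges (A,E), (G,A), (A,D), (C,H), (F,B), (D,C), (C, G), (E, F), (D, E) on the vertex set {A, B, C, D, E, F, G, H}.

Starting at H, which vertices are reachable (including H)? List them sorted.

A, B, C, D, E, F, G, H

Start at H.
Its neighbours: C.
Then their neighbours: D, G.
Then next layer: A, E.
Then next layer: F.
Then next layer: B.
Every vertex is now reached.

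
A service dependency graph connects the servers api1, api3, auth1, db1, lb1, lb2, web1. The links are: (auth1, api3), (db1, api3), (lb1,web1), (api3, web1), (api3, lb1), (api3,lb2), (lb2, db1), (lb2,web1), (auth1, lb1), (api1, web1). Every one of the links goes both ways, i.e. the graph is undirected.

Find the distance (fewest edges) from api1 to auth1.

3

Distance 0: api1.
Distance 1: web1.
Distance 2: api3, lb1, lb2.
Distance 3: auth1, db1 — contains auth1.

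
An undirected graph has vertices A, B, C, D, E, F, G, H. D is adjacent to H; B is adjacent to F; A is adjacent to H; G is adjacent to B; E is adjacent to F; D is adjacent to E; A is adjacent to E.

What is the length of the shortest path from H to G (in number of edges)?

5

Distance 0: H.
Distance 1: A, D.
Distance 2: E.
Distance 3: F.
Distance 4: B.
Distance 5: G — contains G.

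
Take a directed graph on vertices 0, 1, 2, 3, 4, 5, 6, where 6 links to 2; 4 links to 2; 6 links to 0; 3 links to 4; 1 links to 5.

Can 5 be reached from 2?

2 has no outgoing edges, so nothing is reachable from it.

No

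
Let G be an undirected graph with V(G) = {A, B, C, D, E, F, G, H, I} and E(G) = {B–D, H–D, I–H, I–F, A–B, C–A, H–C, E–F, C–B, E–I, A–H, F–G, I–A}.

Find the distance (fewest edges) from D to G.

Distance 0: D.
Distance 1: B, H.
Distance 2: A, C, I.
Distance 3: E, F.
Distance 4: G — contains G.

4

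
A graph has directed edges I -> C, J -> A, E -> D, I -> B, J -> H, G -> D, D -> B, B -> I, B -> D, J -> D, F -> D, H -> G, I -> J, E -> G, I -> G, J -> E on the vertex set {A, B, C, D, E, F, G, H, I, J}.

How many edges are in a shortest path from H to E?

6

Distance 0: H.
Distance 1: G.
Distance 2: D.
Distance 3: B.
Distance 4: I.
Distance 5: C, J.
Distance 6: A, E — contains E.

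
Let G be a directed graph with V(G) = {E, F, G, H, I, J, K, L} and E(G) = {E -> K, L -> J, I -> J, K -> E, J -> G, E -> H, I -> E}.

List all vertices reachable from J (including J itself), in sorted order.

G, J

Start at J.
Its neighbours: G.
Nothing further is reachable.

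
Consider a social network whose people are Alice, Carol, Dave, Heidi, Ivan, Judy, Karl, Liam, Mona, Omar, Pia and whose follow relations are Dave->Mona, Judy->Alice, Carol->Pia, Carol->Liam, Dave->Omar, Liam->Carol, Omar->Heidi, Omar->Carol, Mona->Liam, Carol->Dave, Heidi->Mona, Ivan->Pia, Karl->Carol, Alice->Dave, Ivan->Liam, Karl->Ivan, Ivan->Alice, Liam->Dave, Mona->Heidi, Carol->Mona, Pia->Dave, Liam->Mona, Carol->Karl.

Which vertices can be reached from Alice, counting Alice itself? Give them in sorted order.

Start at Alice.
Its neighbours: Dave.
Then their neighbours: Mona, Omar.
Then next layer: Carol, Heidi, Liam.
Then next layer: Karl, Pia.
Then next layer: Ivan.
Nothing further is reachable.

Alice, Carol, Dave, Heidi, Ivan, Karl, Liam, Mona, Omar, Pia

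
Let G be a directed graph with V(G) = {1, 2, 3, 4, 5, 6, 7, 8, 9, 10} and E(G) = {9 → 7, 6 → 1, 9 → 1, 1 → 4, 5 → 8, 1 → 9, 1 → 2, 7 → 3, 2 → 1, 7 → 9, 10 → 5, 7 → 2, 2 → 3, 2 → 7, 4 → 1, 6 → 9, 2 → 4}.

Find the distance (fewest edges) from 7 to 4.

Distance 0: 7.
Distance 1: 2, 3, 9.
Distance 2: 1, 4 — contains 4.

2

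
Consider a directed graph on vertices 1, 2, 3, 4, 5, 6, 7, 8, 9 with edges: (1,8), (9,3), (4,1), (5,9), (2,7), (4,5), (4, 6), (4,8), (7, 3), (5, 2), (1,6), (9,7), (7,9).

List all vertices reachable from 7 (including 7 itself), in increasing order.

3, 7, 9

Start at 7.
Its neighbours: 3, 9.
Nothing further is reachable.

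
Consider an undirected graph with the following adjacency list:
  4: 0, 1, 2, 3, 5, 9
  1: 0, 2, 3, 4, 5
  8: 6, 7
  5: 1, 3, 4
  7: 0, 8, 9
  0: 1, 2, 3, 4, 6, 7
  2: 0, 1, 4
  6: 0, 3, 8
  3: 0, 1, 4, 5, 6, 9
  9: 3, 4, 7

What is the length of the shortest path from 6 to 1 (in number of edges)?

Distance 0: 6.
Distance 1: 0, 3, 8.
Distance 2: 1, 2, 4, 5, 7, 9 — contains 1.

2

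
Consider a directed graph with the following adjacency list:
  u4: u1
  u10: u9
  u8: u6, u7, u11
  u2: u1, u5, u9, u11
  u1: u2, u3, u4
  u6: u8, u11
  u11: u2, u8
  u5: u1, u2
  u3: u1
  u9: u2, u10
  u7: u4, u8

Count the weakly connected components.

1

From u1: component {u1, u2, u3, u4, u5, u6, u7, u8, u9, u10, u11}.
That's 1 component.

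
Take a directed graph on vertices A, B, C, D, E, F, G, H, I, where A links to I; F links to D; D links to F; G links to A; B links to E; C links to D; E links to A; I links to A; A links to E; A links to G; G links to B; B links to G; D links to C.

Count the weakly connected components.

From A: component {A, B, E, G, I}.
From C: component {C, D, F}.
From H: component {H}.
That's 3 components.

3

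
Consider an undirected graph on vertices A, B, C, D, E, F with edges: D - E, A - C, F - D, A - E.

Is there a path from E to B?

Explore from E.
Distance 1: reach A, D.
Distance 2: reach C, F.
The search is exhausted without reaching B; it lies in a different component.

No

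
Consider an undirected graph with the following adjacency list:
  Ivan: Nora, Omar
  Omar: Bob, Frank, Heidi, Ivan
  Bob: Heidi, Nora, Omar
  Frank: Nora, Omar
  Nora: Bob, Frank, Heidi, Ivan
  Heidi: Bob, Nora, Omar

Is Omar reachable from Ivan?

Yes

Explore from Ivan.
Distance 1: reach Nora, Omar.
Found Omar.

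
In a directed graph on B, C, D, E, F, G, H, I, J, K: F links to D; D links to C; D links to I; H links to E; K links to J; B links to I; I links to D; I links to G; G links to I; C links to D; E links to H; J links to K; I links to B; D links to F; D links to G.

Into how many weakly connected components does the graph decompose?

3

From B: component {B, C, D, F, G, I}.
From E: component {E, H}.
From J: component {J, K}.
That's 3 components.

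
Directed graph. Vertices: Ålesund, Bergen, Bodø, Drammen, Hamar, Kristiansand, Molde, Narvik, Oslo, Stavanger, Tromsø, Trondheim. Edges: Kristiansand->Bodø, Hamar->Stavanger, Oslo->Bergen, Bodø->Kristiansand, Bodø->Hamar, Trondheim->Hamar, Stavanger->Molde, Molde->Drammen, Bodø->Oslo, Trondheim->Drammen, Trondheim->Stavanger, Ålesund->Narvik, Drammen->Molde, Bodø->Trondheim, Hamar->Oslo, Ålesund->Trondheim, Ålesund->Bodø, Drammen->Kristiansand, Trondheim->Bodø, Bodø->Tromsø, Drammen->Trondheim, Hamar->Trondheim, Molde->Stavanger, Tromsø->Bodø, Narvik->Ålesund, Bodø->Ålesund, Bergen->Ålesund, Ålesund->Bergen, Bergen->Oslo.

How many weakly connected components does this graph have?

From Ålesund: component {Ålesund, Bergen, Bodø, Drammen, Hamar, Kristiansand, Molde, Narvik, Oslo, Stavanger, Tromsø, Trondheim}.
That's 1 component.

1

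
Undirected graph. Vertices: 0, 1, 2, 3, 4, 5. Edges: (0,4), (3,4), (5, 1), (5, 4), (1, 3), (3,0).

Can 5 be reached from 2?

2 has no edges, so nothing is reachable from it.

No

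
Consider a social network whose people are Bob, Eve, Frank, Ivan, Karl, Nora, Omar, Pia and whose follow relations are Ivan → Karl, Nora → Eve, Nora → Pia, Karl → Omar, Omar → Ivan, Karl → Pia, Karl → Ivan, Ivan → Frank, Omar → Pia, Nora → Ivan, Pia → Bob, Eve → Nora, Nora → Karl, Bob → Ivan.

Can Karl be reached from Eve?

Explore from Eve.
Distance 1: reach Nora.
Distance 2: reach Ivan, Karl, Pia.
Found Karl.

Yes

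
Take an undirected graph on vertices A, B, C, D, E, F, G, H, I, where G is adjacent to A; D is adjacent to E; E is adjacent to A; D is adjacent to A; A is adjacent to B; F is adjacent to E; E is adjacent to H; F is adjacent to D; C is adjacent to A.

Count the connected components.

2

From A: component {A, B, C, D, E, F, G, H}.
From I: component {I}.
That's 2 components.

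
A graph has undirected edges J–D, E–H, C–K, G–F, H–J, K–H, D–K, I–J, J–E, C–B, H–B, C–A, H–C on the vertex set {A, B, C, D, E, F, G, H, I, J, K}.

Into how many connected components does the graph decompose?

2

From A: component {A, B, C, D, E, H, I, J, K}.
From F: component {F, G}.
That's 2 components.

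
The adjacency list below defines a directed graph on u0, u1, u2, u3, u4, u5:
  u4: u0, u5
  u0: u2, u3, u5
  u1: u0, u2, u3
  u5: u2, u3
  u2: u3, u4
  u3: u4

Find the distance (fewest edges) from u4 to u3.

2

Distance 0: u4.
Distance 1: u0, u5.
Distance 2: u2, u3 — contains u3.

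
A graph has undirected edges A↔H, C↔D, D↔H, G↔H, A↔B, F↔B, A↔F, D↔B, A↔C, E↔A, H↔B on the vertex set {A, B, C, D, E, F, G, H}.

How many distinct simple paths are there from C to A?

7

C–A
C–D–B–A
C–D–B–F–A
C–D–B–H–A
C–D–H–A
C–D–H–B–A
C–D–H–B–F–A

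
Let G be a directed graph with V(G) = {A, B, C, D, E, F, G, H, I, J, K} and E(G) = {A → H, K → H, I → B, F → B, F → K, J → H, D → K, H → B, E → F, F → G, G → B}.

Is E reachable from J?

Explore from J.
Distance 1: reach H.
Distance 2: reach B.
The search from J is exhausted; no directed path reaches E.

No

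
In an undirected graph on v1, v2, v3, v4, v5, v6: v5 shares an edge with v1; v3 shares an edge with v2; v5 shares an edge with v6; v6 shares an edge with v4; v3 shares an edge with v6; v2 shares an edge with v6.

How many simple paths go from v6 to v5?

1

v6–v5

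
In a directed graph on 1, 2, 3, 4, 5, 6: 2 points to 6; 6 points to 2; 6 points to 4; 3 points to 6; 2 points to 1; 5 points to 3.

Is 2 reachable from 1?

No

1 has no outgoing edges, so nothing is reachable from it.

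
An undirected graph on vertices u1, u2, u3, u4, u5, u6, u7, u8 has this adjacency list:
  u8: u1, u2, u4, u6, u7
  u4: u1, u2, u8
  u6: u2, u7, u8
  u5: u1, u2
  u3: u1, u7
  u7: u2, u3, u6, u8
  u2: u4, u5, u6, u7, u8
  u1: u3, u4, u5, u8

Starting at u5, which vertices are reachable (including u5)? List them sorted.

u1, u2, u3, u4, u5, u6, u7, u8

Start at u5.
Its neighbours: u1, u2.
Then their neighbours: u3, u4, u6, u7, u8.
Every vertex is now reached.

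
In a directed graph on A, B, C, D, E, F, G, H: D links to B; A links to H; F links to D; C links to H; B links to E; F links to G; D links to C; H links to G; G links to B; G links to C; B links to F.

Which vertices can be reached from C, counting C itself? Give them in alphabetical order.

Start at C.
Its neighbours: H.
Then their neighbours: G.
Then next layer: B.
Then next layer: E, F.
Then next layer: D.
Nothing further is reachable.

B, C, D, E, F, G, H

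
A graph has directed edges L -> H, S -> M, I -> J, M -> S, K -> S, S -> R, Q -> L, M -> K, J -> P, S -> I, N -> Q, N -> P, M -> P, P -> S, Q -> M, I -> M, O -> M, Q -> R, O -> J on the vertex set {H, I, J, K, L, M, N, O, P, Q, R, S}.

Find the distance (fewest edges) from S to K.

Distance 0: S.
Distance 1: I, M, R.
Distance 2: J, K, P — contains K.

2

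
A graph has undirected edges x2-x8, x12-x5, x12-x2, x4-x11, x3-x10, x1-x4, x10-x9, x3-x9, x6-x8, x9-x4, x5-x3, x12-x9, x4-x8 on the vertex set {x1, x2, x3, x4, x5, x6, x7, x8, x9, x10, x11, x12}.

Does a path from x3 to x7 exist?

Explore from x3.
Distance 1: reach x5, x9, x10.
Distance 2: reach x4, x12.
Distance 3: reach x1, x2, x8, x11.
Distance 4: reach x6.
The search is exhausted without reaching x7; it lies in a different component.

No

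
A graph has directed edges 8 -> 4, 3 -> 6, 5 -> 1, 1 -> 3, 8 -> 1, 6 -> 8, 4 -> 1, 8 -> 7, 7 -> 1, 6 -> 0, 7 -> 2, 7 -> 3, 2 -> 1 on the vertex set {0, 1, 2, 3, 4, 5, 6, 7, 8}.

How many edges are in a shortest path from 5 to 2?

6

Distance 0: 5.
Distance 1: 1.
Distance 2: 3.
Distance 3: 6.
Distance 4: 0, 8.
Distance 5: 4, 7.
Distance 6: 2 — contains 2.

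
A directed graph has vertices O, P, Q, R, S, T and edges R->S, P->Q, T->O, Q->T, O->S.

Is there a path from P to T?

Explore from P.
Distance 1: reach Q.
Distance 2: reach T.
Found T.

Yes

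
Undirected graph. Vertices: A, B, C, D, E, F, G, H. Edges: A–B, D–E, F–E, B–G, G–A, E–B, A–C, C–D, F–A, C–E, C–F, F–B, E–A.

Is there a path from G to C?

Explore from G.
Distance 1: reach A, B.
Distance 2: reach C, E, F.
Found C.

Yes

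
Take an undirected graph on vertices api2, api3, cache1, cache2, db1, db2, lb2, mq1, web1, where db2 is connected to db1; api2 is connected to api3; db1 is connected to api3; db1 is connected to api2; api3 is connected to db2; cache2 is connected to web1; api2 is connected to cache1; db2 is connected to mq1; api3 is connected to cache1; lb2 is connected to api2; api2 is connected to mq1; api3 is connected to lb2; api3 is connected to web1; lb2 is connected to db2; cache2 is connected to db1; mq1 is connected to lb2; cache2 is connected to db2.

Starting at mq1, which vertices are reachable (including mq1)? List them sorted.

api2, api3, cache1, cache2, db1, db2, lb2, mq1, web1

Start at mq1.
Its neighbours: api2, db2, lb2.
Then their neighbours: api3, cache1, cache2, db1.
Then next layer: web1.
Every vertex is now reached.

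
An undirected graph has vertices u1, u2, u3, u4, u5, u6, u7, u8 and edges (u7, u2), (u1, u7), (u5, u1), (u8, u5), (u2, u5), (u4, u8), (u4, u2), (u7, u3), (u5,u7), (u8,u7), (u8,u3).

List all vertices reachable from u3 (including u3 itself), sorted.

Start at u3.
Its neighbours: u7, u8.
Then their neighbours: u1, u2, u4, u5.
Nothing further is reachable.

u1, u2, u3, u4, u5, u7, u8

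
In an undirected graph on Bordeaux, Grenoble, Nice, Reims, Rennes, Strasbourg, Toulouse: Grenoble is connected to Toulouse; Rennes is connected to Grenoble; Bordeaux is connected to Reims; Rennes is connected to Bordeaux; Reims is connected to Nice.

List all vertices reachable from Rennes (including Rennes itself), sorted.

Start at Rennes.
Its neighbours: Bordeaux, Grenoble.
Then their neighbours: Reims, Toulouse.
Then next layer: Nice.
Nothing further is reachable.

Bordeaux, Grenoble, Nice, Reims, Rennes, Toulouse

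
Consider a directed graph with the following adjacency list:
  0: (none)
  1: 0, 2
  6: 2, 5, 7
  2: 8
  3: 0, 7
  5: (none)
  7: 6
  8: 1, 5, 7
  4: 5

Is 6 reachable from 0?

No

0 has no outgoing edges, so nothing is reachable from it.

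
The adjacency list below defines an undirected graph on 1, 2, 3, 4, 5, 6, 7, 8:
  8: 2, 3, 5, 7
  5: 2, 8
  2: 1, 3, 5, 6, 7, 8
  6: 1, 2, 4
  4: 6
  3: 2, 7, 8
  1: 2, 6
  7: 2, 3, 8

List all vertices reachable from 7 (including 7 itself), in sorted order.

1, 2, 3, 4, 5, 6, 7, 8

Start at 7.
Its neighbours: 2, 3, 8.
Then their neighbours: 1, 5, 6.
Then next layer: 4.
Every vertex is now reached.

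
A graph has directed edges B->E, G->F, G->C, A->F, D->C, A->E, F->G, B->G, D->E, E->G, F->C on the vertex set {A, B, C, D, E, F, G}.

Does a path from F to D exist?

Explore from F.
Distance 1: reach C, G.
The search from F is exhausted; no directed path reaches D.

No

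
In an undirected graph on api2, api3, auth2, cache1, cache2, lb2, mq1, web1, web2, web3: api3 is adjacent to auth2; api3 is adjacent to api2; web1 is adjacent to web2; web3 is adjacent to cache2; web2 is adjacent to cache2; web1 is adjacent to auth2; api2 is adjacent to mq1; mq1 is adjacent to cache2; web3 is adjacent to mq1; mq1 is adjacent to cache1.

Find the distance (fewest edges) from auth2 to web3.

4

Distance 0: auth2.
Distance 1: api3, web1.
Distance 2: api2, web2.
Distance 3: cache2, mq1.
Distance 4: cache1, web3 — contains web3.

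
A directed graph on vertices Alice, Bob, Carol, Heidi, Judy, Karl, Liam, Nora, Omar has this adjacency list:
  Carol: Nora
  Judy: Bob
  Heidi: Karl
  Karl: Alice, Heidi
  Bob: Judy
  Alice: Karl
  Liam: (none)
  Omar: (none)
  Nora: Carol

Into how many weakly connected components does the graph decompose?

From Alice: component {Alice, Heidi, Karl}.
From Bob: component {Bob, Judy}.
From Carol: component {Carol, Nora}.
From Liam: component {Liam}.
From Omar: component {Omar}.
That's 5 components.

5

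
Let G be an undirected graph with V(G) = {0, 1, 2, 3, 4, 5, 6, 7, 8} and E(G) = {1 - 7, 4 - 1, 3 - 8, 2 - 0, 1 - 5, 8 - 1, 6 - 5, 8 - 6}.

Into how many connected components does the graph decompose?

From 0: component {0, 2}.
From 1: component {1, 3, 4, 5, 6, 7, 8}.
That's 2 components.

2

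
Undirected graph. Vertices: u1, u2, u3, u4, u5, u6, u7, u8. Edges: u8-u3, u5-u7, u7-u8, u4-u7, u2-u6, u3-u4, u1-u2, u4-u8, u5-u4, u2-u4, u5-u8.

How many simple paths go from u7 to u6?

7

u7–u4–u2–u6
u7–u5–u4–u2–u6
u7–u5–u8–u3–u4–u2–u6
u7–u5–u8–u4–u2–u6
u7–u8–u3–u4–u2–u6
u7–u8–u4–u2–u6
u7–u8–u5–u4–u2–u6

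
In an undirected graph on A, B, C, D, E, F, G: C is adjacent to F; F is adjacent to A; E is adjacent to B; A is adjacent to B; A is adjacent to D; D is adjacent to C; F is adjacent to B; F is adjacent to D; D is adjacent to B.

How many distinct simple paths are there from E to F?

E–B–A–D–C–F
E–B–A–D–F
E–B–A–F
E–B–D–A–F
E–B–D–C–F
E–B–D–F
E–B–F

7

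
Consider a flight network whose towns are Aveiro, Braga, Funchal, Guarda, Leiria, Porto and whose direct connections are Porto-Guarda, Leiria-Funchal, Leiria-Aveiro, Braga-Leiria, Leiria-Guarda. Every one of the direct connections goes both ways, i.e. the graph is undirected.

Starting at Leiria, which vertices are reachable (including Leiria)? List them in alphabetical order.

Start at Leiria.
Its neighbours: Aveiro, Braga, Funchal, Guarda.
Then their neighbours: Porto.
Every vertex is now reached.

Aveiro, Braga, Funchal, Guarda, Leiria, Porto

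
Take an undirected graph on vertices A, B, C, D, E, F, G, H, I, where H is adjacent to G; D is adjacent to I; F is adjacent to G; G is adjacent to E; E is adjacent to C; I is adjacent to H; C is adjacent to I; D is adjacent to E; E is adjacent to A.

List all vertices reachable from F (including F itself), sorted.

A, C, D, E, F, G, H, I

Start at F.
Its neighbours: G.
Then their neighbours: E, H.
Then next layer: A, C, D, I.
Nothing further is reachable.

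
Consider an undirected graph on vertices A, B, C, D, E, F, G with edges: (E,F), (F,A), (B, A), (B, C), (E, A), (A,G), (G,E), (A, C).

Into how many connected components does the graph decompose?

From A: component {A, B, C, E, F, G}.
From D: component {D}.
That's 2 components.

2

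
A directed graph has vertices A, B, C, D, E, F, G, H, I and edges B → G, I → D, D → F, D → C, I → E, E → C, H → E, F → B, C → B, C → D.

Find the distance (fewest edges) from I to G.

Distance 0: I.
Distance 1: D, E.
Distance 2: C, F.
Distance 3: B.
Distance 4: G — contains G.

4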